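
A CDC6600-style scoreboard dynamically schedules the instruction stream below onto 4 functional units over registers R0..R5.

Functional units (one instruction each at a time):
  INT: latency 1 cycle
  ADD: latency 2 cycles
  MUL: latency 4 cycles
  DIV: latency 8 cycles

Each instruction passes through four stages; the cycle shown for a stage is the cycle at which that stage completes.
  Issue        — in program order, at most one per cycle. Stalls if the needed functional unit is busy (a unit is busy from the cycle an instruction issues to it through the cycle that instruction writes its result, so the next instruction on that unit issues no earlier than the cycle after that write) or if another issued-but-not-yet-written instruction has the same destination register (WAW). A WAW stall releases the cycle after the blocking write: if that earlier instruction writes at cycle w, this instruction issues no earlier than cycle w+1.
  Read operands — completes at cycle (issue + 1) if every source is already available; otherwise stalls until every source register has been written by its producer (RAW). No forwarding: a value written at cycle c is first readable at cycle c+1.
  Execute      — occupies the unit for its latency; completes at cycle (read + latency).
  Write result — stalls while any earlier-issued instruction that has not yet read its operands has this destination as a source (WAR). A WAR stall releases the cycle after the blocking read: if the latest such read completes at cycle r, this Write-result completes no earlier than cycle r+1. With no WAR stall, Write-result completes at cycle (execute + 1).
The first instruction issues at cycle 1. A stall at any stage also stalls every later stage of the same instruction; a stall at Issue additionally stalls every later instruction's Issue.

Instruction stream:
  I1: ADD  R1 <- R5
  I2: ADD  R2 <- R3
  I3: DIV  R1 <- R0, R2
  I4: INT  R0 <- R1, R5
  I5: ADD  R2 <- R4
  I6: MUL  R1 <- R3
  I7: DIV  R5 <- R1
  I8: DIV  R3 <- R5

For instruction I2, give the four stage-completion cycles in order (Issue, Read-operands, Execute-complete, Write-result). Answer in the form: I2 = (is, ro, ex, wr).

I2 = (6, 7, 9, 10)

I1: IS=1 RO=2 EX=4 WR=5
I2: IS=6 RO=7 EX=9 WR=10  [struct: ADD busy until I1 writes@5]
I3: IS=7 RO=11 EX=19 WR=20  [RAW R2: wait I2 write@10]
I4: IS=8 RO=21 EX=22 WR=23  [RAW R1: wait I3 write@20]
I5: IS=11 RO=12 EX=14 WR=15  [struct: ADD busy until I2 writes@10]
I6: IS=21 RO=22 EX=26 WR=27  [WAW R1: wait I3 write@20]
I7: IS=22 RO=28 EX=36 WR=37  [RAW R1: wait I6 write@27]
I8: IS=38 RO=39 EX=47 WR=48  [struct: DIV busy until I7 writes@37]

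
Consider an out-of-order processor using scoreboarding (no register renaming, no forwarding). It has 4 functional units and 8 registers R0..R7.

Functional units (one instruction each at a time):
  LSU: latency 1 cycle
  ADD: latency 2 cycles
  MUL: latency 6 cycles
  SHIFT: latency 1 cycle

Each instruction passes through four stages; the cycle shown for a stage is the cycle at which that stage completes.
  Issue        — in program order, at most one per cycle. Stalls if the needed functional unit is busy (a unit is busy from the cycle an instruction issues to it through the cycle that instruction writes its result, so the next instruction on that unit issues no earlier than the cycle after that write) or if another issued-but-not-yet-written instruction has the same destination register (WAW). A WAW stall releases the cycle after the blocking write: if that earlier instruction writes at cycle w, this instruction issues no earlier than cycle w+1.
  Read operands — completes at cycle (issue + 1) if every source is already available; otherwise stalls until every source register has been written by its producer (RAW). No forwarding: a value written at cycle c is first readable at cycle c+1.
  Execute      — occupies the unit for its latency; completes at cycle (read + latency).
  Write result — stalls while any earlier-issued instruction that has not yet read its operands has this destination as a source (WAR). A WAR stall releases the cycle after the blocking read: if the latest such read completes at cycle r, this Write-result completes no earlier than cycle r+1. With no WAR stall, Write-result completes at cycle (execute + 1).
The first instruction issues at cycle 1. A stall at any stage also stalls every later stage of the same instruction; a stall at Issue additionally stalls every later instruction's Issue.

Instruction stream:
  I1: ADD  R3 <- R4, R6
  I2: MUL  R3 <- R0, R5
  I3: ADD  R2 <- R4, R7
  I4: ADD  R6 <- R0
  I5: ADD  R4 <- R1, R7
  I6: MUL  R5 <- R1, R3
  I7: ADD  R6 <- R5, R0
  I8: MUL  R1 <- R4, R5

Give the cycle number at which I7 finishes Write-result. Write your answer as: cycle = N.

cycle = 30

1) issue 1, read 2, done 4, write 5
2) issue 6, read 7, done 13, write 14  <WAW R3: wait I1 write@5>
3) issue 7, read 8, done 10, write 11
4) issue 12, read 13, done 15, write 16  <struct: ADD busy until I3 writes@11>
5) issue 17, read 18, done 20, write 21  <struct: ADD busy until I4 writes@16>
6) issue 18, read 19, done 25, write 26
7) issue 22, read 27, done 29, write 30  <struct: ADD busy until I5 writes@21 / RAW R5: wait I6 write@26>
8) issue 27, read 28, done 34, write 35  <struct: MUL busy until I6 writes@26>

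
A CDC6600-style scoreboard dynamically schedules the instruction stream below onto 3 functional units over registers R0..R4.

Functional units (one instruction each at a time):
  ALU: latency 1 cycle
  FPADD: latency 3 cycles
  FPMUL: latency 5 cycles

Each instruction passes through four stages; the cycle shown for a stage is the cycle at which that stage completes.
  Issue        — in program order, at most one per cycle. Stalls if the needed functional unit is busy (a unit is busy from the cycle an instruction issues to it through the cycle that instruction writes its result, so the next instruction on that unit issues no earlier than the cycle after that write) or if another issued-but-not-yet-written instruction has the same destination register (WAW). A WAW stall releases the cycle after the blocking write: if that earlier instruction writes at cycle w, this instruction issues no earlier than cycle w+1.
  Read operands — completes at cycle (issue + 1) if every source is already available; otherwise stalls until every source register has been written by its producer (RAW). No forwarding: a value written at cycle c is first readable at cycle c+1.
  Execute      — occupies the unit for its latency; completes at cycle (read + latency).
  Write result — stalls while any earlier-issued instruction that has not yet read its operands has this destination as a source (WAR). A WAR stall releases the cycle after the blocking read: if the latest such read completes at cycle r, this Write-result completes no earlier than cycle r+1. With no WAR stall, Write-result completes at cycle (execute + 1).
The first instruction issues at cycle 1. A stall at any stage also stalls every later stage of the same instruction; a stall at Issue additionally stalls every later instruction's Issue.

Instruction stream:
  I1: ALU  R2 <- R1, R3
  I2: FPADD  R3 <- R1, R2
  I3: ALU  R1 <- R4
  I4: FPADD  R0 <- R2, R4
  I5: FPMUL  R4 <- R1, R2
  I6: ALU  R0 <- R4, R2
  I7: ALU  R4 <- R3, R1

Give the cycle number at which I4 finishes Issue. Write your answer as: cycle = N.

[1] I1→ALU
[2] I1 RO, I2→FPADD
[3] I1 EX
[4] I1 WR R2
[5] I2 RO, I3→ALU
[6] I3 RO
[7] I3 EX
[8] I2 EX, I3 WR R1
[9] I2 WR R3
[10] I4→FPADD
[11] I4 RO, I5→FPMUL
[12] I5 RO
[14] I4 EX
[15] I4 WR R0
[16] I6→ALU
[17] I5 EX
[18] I5 WR R4
[19] I6 RO
[20] I6 EX
[21] I6 WR R0
[22] I7→ALU
[23] I7 RO
[24] I7 EX
[25] I7 WR R4

cycle = 10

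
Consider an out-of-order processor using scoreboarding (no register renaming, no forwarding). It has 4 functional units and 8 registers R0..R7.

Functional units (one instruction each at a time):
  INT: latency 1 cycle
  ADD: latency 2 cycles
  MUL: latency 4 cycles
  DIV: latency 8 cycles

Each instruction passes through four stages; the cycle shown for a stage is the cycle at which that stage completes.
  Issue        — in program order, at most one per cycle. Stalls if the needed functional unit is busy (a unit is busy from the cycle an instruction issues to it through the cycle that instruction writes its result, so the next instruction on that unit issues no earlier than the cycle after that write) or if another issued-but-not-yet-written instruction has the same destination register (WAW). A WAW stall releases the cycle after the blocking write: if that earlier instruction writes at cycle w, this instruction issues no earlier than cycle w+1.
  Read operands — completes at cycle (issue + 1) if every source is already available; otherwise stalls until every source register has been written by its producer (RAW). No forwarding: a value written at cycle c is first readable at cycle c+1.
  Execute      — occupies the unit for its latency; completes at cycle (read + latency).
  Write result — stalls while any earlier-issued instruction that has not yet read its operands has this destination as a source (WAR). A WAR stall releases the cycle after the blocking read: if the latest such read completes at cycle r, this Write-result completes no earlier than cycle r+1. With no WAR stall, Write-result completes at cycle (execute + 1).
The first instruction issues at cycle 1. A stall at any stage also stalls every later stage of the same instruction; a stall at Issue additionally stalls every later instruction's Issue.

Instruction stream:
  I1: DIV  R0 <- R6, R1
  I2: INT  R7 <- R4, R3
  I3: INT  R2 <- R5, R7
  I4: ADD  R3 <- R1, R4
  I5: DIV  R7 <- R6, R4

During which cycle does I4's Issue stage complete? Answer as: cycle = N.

cycle = 7

  I1 | 1 | 2 | 10 | 11
  I2 | 2 | 3 | 4 | 5
  I3 | 6 | 7 | 8 | 9   struct: INT busy until I2 writes@5
  I4 | 7 | 8 | 10 | 11
  I5 | 12 | 13 | 21 | 22   struct: DIV busy until I1 writes@11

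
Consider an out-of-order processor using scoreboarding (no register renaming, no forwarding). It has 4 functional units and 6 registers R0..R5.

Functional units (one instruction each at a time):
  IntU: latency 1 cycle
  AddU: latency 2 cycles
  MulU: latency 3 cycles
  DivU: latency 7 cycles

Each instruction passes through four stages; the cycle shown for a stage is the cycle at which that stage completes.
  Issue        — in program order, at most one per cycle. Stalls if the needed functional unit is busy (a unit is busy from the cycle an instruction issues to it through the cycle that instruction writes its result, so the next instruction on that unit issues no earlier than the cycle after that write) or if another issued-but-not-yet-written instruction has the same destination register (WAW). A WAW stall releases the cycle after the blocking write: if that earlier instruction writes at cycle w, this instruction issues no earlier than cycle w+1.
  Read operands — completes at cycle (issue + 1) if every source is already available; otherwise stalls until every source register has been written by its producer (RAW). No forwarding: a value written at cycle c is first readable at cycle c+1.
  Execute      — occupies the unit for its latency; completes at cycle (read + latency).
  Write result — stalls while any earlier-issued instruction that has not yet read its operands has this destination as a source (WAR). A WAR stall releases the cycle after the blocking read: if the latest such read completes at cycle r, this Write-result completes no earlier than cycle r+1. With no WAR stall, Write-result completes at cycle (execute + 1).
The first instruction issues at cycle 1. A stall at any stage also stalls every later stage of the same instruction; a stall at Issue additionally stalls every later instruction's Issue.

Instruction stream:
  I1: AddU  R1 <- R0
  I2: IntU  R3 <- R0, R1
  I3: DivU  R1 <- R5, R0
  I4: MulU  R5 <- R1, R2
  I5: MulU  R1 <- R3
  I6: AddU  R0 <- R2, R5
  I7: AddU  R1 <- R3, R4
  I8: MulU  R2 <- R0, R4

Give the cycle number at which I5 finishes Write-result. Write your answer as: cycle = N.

cycle = 26

  I1 | 1 | 2 | 4 | 5
  I2 | 2 | 6 | 7 | 8   RAW R1: wait I1 write@5
  I3 | 6 | 7 | 14 | 15   WAW R1: wait I1 write@5
  I4 | 7 | 16 | 19 | 20   RAW R1: wait I3 write@15
  I5 | 21 | 22 | 25 | 26   struct: MulU busy until I4 writes@20
  I6 | 22 | 23 | 25 | 26
  I7 | 27 | 28 | 30 | 31   struct: AddU busy until I6 writes@26
  I8 | 28 | 29 | 32 | 33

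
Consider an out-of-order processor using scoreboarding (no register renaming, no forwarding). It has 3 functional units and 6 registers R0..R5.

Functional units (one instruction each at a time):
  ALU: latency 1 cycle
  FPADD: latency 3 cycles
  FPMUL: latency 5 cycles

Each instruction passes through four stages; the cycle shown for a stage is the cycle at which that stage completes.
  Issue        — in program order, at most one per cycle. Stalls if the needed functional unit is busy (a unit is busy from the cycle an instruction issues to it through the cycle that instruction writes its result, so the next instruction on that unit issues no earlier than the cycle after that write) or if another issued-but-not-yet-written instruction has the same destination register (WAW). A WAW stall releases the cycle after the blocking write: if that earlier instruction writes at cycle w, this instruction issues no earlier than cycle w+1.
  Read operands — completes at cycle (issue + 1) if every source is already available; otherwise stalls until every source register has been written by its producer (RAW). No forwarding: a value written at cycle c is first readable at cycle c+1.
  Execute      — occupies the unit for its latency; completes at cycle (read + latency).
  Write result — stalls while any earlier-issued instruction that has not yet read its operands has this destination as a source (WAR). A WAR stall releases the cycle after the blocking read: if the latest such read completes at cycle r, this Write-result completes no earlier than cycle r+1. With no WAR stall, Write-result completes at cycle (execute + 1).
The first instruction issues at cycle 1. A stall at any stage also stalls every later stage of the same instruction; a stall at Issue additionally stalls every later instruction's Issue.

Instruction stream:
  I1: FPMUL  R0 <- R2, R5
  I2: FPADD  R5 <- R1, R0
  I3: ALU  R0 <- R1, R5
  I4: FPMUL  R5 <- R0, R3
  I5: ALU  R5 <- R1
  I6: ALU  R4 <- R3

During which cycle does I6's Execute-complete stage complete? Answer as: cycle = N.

I1: IS=1 RO=2 EX=7 WR=8
I2: IS=2 RO=9 EX=12 WR=13  [RAW R0: wait I1 write@8]
I3: IS=9 RO=14 EX=15 WR=16  [WAW R0: wait I1 write@8; RAW R5: wait I2 write@13]
I4: IS=14 RO=17 EX=22 WR=23  [WAW R5: wait I2 write@13; RAW R0: wait I3 write@16]
I5: IS=24 RO=25 EX=26 WR=27  [WAW R5: wait I4 write@23]
I6: IS=28 RO=29 EX=30 WR=31  [struct: ALU busy until I5 writes@27]

cycle = 30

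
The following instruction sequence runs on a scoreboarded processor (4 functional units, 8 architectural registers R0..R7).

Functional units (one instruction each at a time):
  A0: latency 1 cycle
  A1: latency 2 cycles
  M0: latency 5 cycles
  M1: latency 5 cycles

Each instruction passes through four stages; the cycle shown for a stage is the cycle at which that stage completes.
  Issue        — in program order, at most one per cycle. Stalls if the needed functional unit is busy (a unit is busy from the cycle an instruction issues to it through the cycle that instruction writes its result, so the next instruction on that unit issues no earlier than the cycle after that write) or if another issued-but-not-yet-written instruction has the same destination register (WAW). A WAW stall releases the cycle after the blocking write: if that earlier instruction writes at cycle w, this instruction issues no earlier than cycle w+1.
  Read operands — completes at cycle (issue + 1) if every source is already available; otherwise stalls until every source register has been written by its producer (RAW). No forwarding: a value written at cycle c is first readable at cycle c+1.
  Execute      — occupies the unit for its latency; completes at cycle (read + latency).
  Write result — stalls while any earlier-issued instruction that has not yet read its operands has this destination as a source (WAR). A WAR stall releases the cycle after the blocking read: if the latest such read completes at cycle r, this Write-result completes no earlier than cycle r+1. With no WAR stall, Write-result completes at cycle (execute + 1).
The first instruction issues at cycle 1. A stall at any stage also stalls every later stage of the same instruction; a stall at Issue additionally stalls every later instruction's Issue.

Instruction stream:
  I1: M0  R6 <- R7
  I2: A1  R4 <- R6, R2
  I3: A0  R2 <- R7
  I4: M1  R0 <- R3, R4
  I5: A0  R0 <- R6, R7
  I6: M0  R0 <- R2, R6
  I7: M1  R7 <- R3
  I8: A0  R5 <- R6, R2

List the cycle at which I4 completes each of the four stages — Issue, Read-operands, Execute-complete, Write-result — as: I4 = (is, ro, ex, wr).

[I1] 1/2/7/8
[I2] 2/9/11/12  (RAW R6: wait I1 write@8)
[I3] 3/4/5/10  (WAR R2: wait I2 read@9)
[I4] 4/13/18/19  (RAW R4: wait I2 write@12)
[I5] 20/21/22/23  (WAW R0: wait I4 write@19)
[I6] 24/25/30/31  (WAW R0: wait I5 write@23)
[I7] 25/26/31/32
[I8] 26/27/28/29

I4 = (4, 13, 18, 19)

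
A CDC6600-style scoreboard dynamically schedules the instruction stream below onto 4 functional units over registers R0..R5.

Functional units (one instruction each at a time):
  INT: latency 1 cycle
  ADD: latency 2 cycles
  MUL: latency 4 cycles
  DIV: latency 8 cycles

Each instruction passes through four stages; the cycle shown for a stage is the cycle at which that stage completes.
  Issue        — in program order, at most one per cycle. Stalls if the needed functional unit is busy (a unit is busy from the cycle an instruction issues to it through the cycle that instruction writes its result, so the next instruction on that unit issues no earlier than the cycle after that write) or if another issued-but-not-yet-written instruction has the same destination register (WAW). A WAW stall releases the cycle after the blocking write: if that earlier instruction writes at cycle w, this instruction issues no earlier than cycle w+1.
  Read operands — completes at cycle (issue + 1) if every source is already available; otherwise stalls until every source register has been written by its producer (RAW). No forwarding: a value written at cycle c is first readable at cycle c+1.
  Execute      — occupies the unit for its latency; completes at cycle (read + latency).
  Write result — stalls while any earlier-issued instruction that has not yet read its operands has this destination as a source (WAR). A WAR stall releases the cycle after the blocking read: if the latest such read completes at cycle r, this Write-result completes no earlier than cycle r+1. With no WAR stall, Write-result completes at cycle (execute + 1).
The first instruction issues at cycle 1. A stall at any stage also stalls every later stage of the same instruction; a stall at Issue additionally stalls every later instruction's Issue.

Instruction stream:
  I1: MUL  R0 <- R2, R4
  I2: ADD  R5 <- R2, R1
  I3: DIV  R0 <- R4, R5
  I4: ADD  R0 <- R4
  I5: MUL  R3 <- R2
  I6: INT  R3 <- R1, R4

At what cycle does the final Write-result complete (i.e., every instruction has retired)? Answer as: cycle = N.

cycle = 30

[I1] 1/2/6/7
[I2] 2/3/5/6
[I3] 8/9/17/18  (WAW R0: wait I1 write@7)
[I4] 19/20/22/23  (WAW R0: wait I3 write@18)
[I5] 20/21/25/26
[I6] 27/28/29/30  (WAW R3: wait I5 write@26)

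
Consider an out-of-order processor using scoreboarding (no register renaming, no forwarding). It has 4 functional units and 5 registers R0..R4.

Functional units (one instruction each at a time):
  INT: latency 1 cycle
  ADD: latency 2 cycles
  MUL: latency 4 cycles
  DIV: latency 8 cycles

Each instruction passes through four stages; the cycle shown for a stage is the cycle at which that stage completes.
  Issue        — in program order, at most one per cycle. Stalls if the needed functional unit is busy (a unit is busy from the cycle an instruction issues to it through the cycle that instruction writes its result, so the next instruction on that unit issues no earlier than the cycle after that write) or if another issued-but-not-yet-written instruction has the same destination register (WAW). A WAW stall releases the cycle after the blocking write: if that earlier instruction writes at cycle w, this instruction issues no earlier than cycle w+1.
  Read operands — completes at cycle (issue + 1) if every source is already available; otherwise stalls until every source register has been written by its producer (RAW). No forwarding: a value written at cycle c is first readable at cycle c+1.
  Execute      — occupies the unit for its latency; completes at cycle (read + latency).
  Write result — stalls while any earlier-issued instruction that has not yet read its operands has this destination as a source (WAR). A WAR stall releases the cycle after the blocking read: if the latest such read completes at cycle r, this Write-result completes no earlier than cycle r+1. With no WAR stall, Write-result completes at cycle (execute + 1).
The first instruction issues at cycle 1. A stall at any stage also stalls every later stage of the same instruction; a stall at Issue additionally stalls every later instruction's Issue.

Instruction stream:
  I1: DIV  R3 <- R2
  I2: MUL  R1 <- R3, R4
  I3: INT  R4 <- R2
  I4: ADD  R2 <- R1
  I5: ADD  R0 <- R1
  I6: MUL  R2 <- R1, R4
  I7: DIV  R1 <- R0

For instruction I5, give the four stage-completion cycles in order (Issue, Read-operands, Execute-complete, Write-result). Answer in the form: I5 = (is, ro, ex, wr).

cycle 1: I1 issues→DIV
cycle 2: I1 reads; I2 issues→MUL
cycle 3: I3 issues→INT
cycle 4: I3 reads; I4 issues→ADD
cycle 5: I3 exec-done
cycle 10: I1 exec-done
cycle 11: I1 writes R3
cycle 12: I2 reads
cycle 13: I3 writes R4
cycle 16: I2 exec-done
cycle 17: I2 writes R1
cycle 18: I4 reads
cycle 20: I4 exec-done
cycle 21: I4 writes R2
cycle 22: I5 issues→ADD
cycle 23: I5 reads; I6 issues→MUL
cycle 24: I6 reads; I7 issues→DIV
cycle 25: I5 exec-done
cycle 26: I5 writes R0
cycle 27: I7 reads
cycle 28: I6 exec-done
cycle 29: I6 writes R2
cycle 35: I7 exec-done
cycle 36: I7 writes R1

I5 = (22, 23, 25, 26)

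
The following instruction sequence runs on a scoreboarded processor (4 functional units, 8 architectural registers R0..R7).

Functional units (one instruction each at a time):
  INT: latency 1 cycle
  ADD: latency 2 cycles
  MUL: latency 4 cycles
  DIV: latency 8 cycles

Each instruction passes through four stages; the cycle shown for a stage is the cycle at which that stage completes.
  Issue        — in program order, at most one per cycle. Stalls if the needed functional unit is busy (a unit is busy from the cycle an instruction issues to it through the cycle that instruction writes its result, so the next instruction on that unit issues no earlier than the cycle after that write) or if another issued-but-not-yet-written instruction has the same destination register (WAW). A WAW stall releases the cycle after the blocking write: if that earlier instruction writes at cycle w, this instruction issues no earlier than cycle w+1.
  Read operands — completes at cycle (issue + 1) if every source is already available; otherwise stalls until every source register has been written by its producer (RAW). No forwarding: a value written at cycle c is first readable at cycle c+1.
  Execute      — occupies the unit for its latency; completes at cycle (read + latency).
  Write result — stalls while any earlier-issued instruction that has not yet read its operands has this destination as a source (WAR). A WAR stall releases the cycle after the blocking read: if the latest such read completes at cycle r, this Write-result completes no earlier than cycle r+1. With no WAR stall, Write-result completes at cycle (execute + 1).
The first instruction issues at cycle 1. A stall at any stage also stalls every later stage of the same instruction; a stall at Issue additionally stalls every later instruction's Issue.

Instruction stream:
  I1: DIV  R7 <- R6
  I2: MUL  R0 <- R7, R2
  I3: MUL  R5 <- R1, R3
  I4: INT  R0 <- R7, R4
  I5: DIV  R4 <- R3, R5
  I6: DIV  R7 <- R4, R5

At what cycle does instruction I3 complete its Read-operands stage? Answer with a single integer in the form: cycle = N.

1) issue 1, read 2, done 10, write 11
2) issue 2, read 12, done 16, write 17  <RAW R7: wait I1 write@11>
3) issue 18, read 19, done 23, write 24  <struct: MUL busy until I2 writes@17>
4) issue 19, read 20, done 21, write 22
5) issue 20, read 25, done 33, write 34  <RAW R5: wait I3 write@24>
6) issue 35, read 36, done 44, write 45  <struct: DIV busy until I5 writes@34>

cycle = 19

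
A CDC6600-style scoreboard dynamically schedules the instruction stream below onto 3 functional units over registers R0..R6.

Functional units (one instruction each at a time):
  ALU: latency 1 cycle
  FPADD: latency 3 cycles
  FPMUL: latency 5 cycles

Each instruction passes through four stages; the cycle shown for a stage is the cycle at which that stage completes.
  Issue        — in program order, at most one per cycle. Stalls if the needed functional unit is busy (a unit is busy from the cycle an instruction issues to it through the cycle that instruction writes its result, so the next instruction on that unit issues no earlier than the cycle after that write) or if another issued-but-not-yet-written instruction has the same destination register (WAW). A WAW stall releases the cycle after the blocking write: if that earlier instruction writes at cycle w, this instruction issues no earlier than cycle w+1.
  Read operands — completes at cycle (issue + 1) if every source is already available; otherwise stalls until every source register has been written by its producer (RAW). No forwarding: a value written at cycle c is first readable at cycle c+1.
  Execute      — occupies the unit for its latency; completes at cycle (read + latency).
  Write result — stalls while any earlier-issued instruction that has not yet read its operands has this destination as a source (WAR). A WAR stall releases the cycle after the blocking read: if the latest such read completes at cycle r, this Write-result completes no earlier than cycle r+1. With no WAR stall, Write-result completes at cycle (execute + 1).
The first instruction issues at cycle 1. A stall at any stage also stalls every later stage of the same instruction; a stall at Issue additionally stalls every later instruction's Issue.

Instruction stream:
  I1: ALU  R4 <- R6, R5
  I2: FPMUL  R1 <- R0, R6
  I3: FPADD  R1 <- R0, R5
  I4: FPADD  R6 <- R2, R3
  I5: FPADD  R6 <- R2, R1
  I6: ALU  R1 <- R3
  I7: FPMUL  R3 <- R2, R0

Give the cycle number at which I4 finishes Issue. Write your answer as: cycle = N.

cycle = 16

[I1] 1/2/3/4
[I2] 2/3/8/9
[I3] 10/11/14/15  (WAW R1: wait I2 write@9)
[I4] 16/17/20/21  (struct: FPADD busy until I3 writes@15)
[I5] 22/23/26/27  (struct: FPADD busy until I4 writes@21)
[I6] 23/24/25/26
[I7] 24/25/30/31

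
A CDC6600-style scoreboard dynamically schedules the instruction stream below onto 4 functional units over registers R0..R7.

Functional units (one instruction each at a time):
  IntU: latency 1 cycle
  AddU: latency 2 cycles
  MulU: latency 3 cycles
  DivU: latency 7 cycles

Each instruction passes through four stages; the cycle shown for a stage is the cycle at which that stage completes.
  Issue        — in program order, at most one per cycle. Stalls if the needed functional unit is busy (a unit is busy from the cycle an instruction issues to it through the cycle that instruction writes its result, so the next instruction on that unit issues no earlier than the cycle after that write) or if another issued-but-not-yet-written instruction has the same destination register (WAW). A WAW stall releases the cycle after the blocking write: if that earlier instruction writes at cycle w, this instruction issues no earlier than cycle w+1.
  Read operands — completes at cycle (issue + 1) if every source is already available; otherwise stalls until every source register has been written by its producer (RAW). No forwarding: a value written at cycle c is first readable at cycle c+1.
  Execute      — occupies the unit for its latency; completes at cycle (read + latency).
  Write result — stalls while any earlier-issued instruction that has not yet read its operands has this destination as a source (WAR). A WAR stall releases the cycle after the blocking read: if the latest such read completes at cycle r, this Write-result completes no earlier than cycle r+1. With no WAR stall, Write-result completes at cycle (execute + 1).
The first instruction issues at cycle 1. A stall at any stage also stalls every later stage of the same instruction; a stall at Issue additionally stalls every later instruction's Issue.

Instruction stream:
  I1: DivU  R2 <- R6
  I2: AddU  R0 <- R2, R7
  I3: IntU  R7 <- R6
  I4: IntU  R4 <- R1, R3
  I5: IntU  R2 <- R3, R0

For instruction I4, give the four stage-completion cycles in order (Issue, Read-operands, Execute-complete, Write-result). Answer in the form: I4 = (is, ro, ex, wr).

cycle 1: issue I1 (DivU)
cycle 2: I1 read-ops · issue I2 (AddU)
cycle 3: issue I3 (IntU)
cycle 4: I3 read-ops
cycle 5: I3 finished on IntU
cycle 9: I1 finished on DivU
cycle 10: I1→R2
cycle 11: I2 read-ops
cycle 12: I3→R7
cycle 13: I2 finished on AddU · issue I4 (IntU)
cycle 14: I2→R0 · I4 read-ops
cycle 15: I4 finished on IntU
cycle 16: I4→R4
cycle 17: issue I5 (IntU)
cycle 18: I5 read-ops
cycle 19: I5 finished on IntU
cycle 20: I5→R2

I4 = (13, 14, 15, 16)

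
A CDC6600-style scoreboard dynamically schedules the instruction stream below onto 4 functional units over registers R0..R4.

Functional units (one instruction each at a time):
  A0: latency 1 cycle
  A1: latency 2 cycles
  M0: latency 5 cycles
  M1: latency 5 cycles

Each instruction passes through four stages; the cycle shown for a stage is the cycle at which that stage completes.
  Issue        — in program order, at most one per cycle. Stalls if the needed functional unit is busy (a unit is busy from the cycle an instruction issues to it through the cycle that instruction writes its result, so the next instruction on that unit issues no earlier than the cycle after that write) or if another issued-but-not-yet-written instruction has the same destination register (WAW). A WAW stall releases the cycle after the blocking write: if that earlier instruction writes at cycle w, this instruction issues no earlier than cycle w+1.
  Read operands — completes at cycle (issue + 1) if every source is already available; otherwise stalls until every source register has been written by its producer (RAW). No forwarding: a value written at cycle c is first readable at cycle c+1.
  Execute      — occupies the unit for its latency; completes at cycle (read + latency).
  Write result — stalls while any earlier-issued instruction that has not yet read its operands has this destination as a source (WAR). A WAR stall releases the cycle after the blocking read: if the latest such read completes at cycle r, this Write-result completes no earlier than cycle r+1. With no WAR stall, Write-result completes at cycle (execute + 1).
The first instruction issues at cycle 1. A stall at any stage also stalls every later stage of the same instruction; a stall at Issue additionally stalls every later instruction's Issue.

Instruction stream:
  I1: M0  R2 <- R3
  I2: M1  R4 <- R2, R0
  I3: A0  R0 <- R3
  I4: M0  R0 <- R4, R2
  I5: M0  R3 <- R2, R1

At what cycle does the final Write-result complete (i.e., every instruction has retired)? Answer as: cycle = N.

cycle = 30

I1: IS=1 RO=2 EX=7 WR=8
I2: IS=2 RO=9 EX=14 WR=15  [RAW R2: wait I1 write@8]
I3: IS=3 RO=4 EX=5 WR=10  [WAR R0: wait I2 read@9]
I4: IS=11 RO=16 EX=21 WR=22  [WAW R0: wait I3 write@10; RAW R4: wait I2 write@15]
I5: IS=23 RO=24 EX=29 WR=30  [struct: M0 busy until I4 writes@22]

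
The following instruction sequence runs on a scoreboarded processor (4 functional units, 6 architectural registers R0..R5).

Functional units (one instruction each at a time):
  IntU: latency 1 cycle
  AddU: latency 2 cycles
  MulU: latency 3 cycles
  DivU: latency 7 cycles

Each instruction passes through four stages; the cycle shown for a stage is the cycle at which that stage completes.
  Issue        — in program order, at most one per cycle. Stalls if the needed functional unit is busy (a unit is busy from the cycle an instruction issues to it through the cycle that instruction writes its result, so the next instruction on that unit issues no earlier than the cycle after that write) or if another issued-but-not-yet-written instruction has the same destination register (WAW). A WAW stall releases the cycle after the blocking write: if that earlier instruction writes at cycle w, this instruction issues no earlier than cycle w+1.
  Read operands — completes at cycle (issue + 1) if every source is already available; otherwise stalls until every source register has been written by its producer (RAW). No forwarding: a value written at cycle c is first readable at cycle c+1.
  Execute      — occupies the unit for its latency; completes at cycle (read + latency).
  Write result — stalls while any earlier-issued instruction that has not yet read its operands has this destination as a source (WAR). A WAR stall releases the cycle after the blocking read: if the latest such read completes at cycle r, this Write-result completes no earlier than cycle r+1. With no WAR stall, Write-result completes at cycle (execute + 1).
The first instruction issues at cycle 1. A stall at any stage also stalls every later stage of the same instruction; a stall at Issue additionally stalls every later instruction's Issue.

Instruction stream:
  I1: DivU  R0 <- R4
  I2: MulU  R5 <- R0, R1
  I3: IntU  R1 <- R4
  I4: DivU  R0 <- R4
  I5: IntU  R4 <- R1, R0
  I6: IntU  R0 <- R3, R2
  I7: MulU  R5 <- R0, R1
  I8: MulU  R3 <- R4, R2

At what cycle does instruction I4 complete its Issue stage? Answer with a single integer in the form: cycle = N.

cycle = 11

  I1 | 1 | 2 | 9 | 10
  I2 | 2 | 11 | 14 | 15   RAW R0: wait I1 write@10
  I3 | 3 | 4 | 5 | 12   WAR R1: wait I2 read@11
  I4 | 11 | 12 | 19 | 20   struct: DivU busy until I1 writes@10
  I5 | 13 | 21 | 22 | 23   struct: IntU busy until I3 writes@12 · RAW R0: wait I4 write@20
  I6 | 24 | 25 | 26 | 27   struct: IntU busy until I5 writes@23
  I7 | 25 | 28 | 31 | 32   RAW R0: wait I6 write@27
  I8 | 33 | 34 | 37 | 38   struct: MulU busy until I7 writes@32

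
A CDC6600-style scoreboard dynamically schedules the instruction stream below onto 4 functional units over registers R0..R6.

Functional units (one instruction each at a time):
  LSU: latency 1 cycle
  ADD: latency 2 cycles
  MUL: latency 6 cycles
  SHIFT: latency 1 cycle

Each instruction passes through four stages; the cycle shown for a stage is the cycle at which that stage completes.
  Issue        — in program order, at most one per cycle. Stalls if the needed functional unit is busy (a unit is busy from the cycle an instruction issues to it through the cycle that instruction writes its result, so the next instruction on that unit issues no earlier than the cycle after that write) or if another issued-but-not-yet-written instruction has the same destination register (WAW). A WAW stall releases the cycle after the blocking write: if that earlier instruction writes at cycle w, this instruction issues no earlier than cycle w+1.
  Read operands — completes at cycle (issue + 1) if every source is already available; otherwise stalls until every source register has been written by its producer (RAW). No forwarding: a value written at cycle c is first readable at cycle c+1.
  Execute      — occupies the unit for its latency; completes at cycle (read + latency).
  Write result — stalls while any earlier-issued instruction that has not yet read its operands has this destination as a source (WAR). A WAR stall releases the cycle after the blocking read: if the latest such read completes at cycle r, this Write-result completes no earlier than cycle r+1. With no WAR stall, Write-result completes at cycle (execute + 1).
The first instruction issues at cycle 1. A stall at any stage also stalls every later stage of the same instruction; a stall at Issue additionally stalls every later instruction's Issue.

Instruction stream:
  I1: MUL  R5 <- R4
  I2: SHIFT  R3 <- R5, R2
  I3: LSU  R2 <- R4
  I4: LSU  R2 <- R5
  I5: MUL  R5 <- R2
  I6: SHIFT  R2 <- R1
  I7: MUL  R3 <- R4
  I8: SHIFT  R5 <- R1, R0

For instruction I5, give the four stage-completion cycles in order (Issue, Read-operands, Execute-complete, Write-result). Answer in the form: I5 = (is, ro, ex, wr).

I5 = (13, 16, 22, 23)

t=1  I1→MUL
t=2  I1 RO, I2→SHIFT
t=3  I3→LSU
t=4  I3 RO
t=5  I3 EX
t=8  I1 EX
t=9  I1 WR R5
t=10  I2 RO
t=11  I2 EX, I3 WR R2
t=12  I2 WR R3, I4→LSU
t=13  I4 RO, I5→MUL
t=14  I4 EX
t=15  I4 WR R2
t=16  I5 RO, I6→SHIFT
t=17  I6 RO
t=18  I6 EX
t=19  I6 WR R2
t=22  I5 EX
t=23  I5 WR R5
t=24  I7→MUL
t=25  I7 RO, I8→SHIFT
t=26  I8 RO
t=27  I8 EX
t=28  I8 WR R5
t=31  I7 EX
t=32  I7 WR R3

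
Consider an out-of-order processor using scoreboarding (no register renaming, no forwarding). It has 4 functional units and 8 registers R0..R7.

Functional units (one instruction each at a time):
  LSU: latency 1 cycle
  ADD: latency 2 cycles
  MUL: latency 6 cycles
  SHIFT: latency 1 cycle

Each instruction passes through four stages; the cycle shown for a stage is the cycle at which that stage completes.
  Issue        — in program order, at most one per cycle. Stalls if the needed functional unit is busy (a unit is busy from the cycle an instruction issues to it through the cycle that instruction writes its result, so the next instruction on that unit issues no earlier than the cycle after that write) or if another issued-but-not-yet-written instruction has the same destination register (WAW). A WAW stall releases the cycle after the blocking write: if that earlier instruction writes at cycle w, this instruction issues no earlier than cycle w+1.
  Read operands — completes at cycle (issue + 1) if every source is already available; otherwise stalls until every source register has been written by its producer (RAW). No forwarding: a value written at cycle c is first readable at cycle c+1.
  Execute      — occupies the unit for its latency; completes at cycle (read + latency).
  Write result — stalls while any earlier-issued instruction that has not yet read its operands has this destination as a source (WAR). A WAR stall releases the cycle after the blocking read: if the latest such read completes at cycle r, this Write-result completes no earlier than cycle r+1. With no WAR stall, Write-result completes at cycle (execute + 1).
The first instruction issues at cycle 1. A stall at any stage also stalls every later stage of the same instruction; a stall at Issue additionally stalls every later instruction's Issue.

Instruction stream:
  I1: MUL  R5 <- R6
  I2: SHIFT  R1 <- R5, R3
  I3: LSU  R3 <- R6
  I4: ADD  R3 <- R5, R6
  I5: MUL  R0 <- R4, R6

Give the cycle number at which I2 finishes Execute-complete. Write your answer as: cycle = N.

I1: IS=1 RO=2 EX=8 WR=9
I2: IS=2 RO=10 EX=11 WR=12  [RAW R5: wait I1 write@9]
I3: IS=3 RO=4 EX=5 WR=11  [WAR R3: wait I2 read@10]
I4: IS=12 RO=13 EX=15 WR=16  [WAW R3: wait I3 write@11]
I5: IS=13 RO=14 EX=20 WR=21

cycle = 11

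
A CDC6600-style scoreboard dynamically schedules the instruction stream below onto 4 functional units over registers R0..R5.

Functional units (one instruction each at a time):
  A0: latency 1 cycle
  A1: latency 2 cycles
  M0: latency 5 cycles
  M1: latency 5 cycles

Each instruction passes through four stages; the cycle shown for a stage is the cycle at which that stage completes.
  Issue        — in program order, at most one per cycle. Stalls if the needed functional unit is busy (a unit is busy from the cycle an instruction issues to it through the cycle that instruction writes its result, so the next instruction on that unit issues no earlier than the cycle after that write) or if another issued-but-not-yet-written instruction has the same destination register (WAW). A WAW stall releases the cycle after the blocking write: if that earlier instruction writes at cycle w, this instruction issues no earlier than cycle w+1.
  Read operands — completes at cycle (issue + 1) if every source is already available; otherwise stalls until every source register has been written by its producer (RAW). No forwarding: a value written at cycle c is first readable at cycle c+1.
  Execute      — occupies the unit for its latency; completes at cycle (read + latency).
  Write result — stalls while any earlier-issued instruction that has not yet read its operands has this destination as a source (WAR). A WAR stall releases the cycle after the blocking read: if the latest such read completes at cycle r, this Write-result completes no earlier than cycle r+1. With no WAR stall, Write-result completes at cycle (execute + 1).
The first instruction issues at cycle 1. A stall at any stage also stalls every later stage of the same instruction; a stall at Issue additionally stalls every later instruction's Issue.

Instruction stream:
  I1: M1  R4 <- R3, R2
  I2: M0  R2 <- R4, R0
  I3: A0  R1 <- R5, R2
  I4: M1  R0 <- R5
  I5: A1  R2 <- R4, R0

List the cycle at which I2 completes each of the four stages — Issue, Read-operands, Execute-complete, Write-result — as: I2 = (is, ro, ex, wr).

  I1 | 1 | 2 | 7 | 8
  I2 | 2 | 9 | 14 | 15   RAW R4: wait I1 write@8
  I3 | 3 | 16 | 17 | 18   RAW R2: wait I2 write@15
  I4 | 9 | 10 | 15 | 16   struct: M1 busy until I1 writes@8
  I5 | 16 | 17 | 19 | 20   WAW R2: wait I2 write@15

I2 = (2, 9, 14, 15)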